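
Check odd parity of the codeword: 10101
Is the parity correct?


Number of 1s: 3

Yes, parity is correct (3 ones)


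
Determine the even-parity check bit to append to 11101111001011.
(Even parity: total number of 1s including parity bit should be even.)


Number of 1s in data: 10
Parity bit: 0

0


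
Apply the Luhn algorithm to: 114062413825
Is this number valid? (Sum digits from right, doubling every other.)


Luhn sum = 48
48 mod 10 = 8

Invalid (Luhn sum mod 10 = 8)


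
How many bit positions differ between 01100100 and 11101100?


XOR: 10001000
Count of 1s: 2

2


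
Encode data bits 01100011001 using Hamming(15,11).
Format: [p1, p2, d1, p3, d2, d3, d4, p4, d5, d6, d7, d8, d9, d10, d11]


Parity bits: p1=1, p2=1, p3=0, p4=1

110011010011001


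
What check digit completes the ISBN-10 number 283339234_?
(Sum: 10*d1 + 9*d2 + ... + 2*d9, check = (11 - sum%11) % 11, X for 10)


Weighted sum: 225
225 mod 11 = 5

Check digit: 6


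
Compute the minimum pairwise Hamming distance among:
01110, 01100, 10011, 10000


Comparing all pairs, minimum distance: 1
Can detect 0 errors, correct 0 errors

1


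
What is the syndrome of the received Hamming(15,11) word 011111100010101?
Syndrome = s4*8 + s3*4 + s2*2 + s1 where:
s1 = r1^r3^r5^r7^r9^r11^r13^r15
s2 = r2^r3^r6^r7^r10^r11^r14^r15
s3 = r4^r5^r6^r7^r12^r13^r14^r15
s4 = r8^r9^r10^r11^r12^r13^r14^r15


s1=0, s2=0, s3=0, s4=1

Syndrome = 8 (error at position 8)


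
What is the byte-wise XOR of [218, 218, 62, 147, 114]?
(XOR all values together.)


XOR chain: 218 ^ 218 ^ 62 ^ 147 ^ 114 = 223

223


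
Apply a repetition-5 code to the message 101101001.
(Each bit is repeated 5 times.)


Each bit -> 5 copies

111110000011111111110000011111000000000011111


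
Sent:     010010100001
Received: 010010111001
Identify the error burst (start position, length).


XOR: 000000011000

Burst at position 7, length 2


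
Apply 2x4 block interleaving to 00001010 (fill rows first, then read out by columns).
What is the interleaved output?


Matrix:
  0000
  1010
Read columns: 01000100

01000100


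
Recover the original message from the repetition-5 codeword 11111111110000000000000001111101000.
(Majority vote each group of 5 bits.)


Groups: 11111, 11111, 00000, 00000, 00000, 11111, 01000
Majority votes: 1100010

1100010


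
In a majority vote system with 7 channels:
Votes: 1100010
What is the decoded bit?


Ones: 3 out of 7
Threshold: 4

0 (3/7 voted 1)


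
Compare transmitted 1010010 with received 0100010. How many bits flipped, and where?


XOR: 1110000

3 error(s) at position(s): 0, 1, 2


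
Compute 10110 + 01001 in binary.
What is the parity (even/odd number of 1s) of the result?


10110 = 22
01001 = 9
Sum = 31 = 11111
1s count = 5

odd parity (5 ones in 11111)


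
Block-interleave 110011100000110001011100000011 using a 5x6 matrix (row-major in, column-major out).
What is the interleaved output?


Matrix:
  110011
  100000
  110001
  011100
  000011
Read columns: 111001011000010000101000110101

111001011000010000101000110101


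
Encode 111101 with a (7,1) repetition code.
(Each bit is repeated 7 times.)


Each bit -> 7 copies

111111111111111111111111111100000001111111


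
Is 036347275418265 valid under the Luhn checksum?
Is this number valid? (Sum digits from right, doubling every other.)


Luhn sum = 65
65 mod 10 = 5

Invalid (Luhn sum mod 10 = 5)


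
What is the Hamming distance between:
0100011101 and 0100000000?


XOR: 0000011101
Count of 1s: 4

4


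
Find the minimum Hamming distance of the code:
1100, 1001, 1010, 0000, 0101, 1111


Comparing all pairs, minimum distance: 2
Can detect 1 errors, correct 0 errors

2


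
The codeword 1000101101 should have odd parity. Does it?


Number of 1s: 5

Yes, parity is correct (5 ones)


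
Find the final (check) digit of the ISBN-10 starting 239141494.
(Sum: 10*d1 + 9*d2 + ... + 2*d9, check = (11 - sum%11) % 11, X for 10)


Weighted sum: 206
206 mod 11 = 8

Check digit: 3


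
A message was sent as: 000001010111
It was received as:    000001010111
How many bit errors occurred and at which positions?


XOR: 000000000000

0 errors (received matches sent)


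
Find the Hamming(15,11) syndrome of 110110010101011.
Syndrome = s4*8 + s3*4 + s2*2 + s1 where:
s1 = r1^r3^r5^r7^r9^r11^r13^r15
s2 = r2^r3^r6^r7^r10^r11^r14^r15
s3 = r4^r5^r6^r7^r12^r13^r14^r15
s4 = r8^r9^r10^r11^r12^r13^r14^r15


s1=1, s2=0, s3=1, s4=1

Syndrome = 13 (error at position 13)


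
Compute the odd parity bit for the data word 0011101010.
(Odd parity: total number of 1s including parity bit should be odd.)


Number of 1s in data: 5
Parity bit: 0

0


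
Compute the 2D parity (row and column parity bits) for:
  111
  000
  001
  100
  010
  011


Row parities: 101110
Column parities: 011

Row P: 101110, Col P: 011, Corner: 0


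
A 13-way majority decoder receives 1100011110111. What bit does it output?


Ones: 9 out of 13
Threshold: 7

1 (9/13 voted 1)


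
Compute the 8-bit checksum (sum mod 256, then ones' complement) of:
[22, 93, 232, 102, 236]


Sum = 685 mod 256 = 173
Complement = 82

82


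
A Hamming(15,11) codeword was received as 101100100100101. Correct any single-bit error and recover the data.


Syndrome = 9: error at position 9

Data: 10011100101 (corrected bit 9)


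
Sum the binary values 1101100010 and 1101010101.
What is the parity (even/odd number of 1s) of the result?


1101100010 = 866
1101010101 = 853
Sum = 1719 = 11010110111
1s count = 8

even parity (8 ones in 11010110111)


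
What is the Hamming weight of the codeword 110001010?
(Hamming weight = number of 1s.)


Counting 1s in 110001010

4


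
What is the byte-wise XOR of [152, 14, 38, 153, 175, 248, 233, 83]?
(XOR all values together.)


XOR chain: 152 ^ 14 ^ 38 ^ 153 ^ 175 ^ 248 ^ 233 ^ 83 = 196

196


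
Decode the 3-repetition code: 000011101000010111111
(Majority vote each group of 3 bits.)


Groups: 000, 011, 101, 000, 010, 111, 111
Majority votes: 0110011

0110011


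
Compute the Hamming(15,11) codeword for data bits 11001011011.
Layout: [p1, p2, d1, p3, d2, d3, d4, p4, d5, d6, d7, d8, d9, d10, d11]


Parity bits: p1=1, p2=0, p3=0, p4=1

101010011011011


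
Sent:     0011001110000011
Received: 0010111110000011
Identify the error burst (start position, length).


XOR: 0001110000000000

Burst at position 3, length 3


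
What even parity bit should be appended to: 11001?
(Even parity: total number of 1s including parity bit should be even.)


Number of 1s in data: 3
Parity bit: 1

1


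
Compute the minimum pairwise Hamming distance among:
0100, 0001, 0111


Comparing all pairs, minimum distance: 2
Can detect 1 errors, correct 0 errors

2


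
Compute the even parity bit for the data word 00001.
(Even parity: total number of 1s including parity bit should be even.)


Number of 1s in data: 1
Parity bit: 1

1


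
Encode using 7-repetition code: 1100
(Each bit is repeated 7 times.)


Each bit -> 7 copies

1111111111111100000000000000


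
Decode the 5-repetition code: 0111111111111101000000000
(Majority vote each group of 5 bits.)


Groups: 01111, 11111, 11110, 10000, 00000
Majority votes: 11100

11100


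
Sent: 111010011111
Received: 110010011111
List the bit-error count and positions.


XOR: 001000000000

1 error(s) at position(s): 2


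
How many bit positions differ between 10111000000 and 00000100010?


XOR: 10111100010
Count of 1s: 6

6


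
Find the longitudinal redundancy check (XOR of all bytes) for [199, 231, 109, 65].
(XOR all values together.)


XOR chain: 199 ^ 231 ^ 109 ^ 65 = 12

12


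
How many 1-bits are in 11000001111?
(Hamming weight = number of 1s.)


Counting 1s in 11000001111

6


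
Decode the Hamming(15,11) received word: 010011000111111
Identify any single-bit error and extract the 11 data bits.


Syndrome = 0: no error detected

Data: 01100111111 (no errors)


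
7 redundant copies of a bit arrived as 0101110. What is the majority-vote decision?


Ones: 4 out of 7
Threshold: 4

1 (4/7 voted 1)


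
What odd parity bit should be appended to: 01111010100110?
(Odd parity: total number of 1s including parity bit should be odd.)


Number of 1s in data: 8
Parity bit: 1

1


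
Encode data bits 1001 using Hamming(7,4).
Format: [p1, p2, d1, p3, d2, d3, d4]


Parity bits: p1=0, p2=0, p3=1

0011001


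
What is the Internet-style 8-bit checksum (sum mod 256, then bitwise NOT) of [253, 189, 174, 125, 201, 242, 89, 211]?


Sum = 1484 mod 256 = 204
Complement = 51

51


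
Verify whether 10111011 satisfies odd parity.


Number of 1s: 6

No, parity error (6 ones)


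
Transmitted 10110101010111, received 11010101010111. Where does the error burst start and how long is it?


XOR: 01100000000000

Burst at position 1, length 2


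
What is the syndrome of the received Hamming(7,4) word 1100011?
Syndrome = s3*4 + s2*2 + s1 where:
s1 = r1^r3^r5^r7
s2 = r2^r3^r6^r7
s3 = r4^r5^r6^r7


s1=0, s2=1, s3=0

Syndrome = 2 (error at position 2)


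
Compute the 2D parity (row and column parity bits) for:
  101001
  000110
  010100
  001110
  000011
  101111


Row parities: 100101
Column parities: 011001

Row P: 100101, Col P: 011001, Corner: 1


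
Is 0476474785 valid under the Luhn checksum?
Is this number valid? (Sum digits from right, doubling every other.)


Luhn sum = 57
57 mod 10 = 7

Invalid (Luhn sum mod 10 = 7)


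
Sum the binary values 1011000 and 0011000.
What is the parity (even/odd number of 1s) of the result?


1011000 = 88
0011000 = 24
Sum = 112 = 1110000
1s count = 3

odd parity (3 ones in 1110000)


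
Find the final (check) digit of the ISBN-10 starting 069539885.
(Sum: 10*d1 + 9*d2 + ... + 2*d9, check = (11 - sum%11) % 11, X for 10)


Weighted sum: 290
290 mod 11 = 4

Check digit: 7


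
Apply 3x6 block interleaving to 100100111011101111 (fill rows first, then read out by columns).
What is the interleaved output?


Matrix:
  100100
  111011
  101111
Read columns: 111010011101011011

111010011101011011


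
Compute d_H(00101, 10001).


XOR: 10100
Count of 1s: 2

2


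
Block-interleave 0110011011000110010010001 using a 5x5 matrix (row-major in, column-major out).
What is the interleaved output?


Matrix:
  01100
  11011
  00011
  00100
  10001
Read columns: 0100111000100100110001101

0100111000100100110001101


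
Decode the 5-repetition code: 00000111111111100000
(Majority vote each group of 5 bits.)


Groups: 00000, 11111, 11111, 00000
Majority votes: 0110

0110


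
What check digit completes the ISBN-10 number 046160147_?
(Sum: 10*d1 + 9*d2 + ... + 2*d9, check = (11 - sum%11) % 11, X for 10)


Weighted sum: 157
157 mod 11 = 3

Check digit: 8


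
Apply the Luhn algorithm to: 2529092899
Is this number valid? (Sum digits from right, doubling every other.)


Luhn sum = 61
61 mod 10 = 1

Invalid (Luhn sum mod 10 = 1)


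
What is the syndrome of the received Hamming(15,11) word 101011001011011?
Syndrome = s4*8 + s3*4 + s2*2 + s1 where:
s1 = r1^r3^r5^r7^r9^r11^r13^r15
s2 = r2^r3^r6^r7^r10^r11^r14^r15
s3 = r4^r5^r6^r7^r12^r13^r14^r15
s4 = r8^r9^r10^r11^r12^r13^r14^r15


s1=0, s2=1, s3=1, s4=1

Syndrome = 14 (error at position 14)


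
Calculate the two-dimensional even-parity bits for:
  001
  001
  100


Row parities: 111
Column parities: 100

Row P: 111, Col P: 100, Corner: 1


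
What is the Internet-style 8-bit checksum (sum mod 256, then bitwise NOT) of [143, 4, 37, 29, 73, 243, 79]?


Sum = 608 mod 256 = 96
Complement = 159

159


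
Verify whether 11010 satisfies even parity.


Number of 1s: 3

No, parity error (3 ones)


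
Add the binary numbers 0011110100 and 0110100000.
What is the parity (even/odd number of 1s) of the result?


0011110100 = 244
0110100000 = 416
Sum = 660 = 1010010100
1s count = 4

even parity (4 ones in 1010010100)


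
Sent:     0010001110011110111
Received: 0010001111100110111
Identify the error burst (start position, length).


XOR: 0000000001111000000

Burst at position 9, length 4


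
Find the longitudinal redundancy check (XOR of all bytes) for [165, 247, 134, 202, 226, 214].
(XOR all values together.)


XOR chain: 165 ^ 247 ^ 134 ^ 202 ^ 226 ^ 214 = 42

42


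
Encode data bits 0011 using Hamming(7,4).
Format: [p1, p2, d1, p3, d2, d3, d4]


Parity bits: p1=1, p2=0, p3=0

1000011


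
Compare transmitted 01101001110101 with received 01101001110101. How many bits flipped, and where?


XOR: 00000000000000

0 errors (received matches sent)


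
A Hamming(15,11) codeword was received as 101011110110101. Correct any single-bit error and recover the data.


Syndrome = 13: error at position 13

Data: 11110110001 (corrected bit 13)


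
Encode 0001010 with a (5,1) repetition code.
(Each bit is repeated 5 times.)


Each bit -> 5 copies

00000000000000011111000001111100000


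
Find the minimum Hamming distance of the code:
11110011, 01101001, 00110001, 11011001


Comparing all pairs, minimum distance: 3
Can detect 2 errors, correct 1 errors

3


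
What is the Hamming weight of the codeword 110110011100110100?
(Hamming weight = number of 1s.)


Counting 1s in 110110011100110100

10


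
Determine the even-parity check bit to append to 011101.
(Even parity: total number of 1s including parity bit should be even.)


Number of 1s in data: 4
Parity bit: 0

0


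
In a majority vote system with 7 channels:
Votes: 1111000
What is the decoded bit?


Ones: 4 out of 7
Threshold: 4

1 (4/7 voted 1)


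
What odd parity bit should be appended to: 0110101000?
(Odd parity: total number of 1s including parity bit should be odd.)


Number of 1s in data: 4
Parity bit: 1

1


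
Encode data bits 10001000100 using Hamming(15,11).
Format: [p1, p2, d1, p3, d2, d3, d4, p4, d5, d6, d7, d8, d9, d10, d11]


Parity bits: p1=1, p2=1, p3=1, p4=0

111100001000100


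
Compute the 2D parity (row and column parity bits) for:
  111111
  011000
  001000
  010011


Row parities: 0011
Column parities: 111100

Row P: 0011, Col P: 111100, Corner: 0


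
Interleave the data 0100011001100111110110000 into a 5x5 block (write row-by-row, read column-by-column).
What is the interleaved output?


Matrix:
  01000
  11001
  10011
  11101
  10000
Read columns: 0111111010000100010001110

0111111010000100010001110


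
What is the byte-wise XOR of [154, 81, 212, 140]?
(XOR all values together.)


XOR chain: 154 ^ 81 ^ 212 ^ 140 = 147

147


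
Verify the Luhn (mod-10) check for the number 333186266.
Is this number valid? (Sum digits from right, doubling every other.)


Luhn sum = 36
36 mod 10 = 6

Invalid (Luhn sum mod 10 = 6)


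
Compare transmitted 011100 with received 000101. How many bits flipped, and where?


XOR: 011001

3 error(s) at position(s): 1, 2, 5


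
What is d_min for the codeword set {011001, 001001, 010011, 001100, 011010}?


Comparing all pairs, minimum distance: 1
Can detect 0 errors, correct 0 errors

1


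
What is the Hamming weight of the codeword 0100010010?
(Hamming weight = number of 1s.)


Counting 1s in 0100010010

3


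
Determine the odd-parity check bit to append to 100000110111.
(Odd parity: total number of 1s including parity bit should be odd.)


Number of 1s in data: 6
Parity bit: 1

1


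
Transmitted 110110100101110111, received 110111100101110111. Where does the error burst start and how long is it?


XOR: 000001000000000000

Burst at position 5, length 1


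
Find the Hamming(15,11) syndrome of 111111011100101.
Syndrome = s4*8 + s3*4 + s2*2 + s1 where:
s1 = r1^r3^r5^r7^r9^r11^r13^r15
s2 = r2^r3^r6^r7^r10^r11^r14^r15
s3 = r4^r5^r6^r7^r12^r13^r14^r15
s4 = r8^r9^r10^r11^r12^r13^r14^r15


s1=0, s2=1, s3=1, s4=1

Syndrome = 14 (error at position 14)


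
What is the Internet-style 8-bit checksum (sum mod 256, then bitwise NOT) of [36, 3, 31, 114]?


Sum = 184 mod 256 = 184
Complement = 71

71


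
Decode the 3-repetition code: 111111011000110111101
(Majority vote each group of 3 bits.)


Groups: 111, 111, 011, 000, 110, 111, 101
Majority votes: 1110111

1110111


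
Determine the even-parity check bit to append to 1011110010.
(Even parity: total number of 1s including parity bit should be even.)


Number of 1s in data: 6
Parity bit: 0

0


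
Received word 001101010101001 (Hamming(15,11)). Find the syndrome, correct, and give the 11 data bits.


Syndrome = 0: no error detected

Data: 10100101001 (no errors)


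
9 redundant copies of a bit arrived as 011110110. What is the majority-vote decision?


Ones: 6 out of 9
Threshold: 5

1 (6/9 voted 1)


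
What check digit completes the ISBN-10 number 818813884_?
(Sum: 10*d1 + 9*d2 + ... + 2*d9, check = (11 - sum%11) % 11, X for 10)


Weighted sum: 294
294 mod 11 = 8

Check digit: 3


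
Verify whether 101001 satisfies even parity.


Number of 1s: 3

No, parity error (3 ones)


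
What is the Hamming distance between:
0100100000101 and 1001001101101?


XOR: 1101101101000
Count of 1s: 7

7


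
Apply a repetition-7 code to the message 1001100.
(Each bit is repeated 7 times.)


Each bit -> 7 copies

1111111000000000000001111111111111100000000000000


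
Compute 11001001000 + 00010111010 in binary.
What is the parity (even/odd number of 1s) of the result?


11001001000 = 1608
00010111010 = 186
Sum = 1794 = 11100000010
1s count = 4

even parity (4 ones in 11100000010)


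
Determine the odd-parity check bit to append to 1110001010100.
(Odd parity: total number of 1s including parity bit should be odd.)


Number of 1s in data: 6
Parity bit: 1

1


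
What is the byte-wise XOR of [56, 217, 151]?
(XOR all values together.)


XOR chain: 56 ^ 217 ^ 151 = 118

118


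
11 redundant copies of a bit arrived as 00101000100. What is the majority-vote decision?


Ones: 3 out of 11
Threshold: 6

0 (3/11 voted 1)


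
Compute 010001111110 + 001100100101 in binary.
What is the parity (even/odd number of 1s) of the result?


010001111110 = 1150
001100100101 = 805
Sum = 1955 = 11110100011
1s count = 7

odd parity (7 ones in 11110100011)


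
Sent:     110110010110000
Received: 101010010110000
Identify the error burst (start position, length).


XOR: 011100000000000

Burst at position 1, length 3


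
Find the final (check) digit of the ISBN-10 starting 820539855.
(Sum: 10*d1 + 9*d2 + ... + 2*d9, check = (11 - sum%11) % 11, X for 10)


Weighted sum: 253
253 mod 11 = 0

Check digit: 0


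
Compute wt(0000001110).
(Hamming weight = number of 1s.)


Counting 1s in 0000001110

3


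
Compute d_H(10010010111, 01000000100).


XOR: 11010010011
Count of 1s: 6

6


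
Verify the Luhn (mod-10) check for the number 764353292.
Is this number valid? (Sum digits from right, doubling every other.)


Luhn sum = 44
44 mod 10 = 4

Invalid (Luhn sum mod 10 = 4)


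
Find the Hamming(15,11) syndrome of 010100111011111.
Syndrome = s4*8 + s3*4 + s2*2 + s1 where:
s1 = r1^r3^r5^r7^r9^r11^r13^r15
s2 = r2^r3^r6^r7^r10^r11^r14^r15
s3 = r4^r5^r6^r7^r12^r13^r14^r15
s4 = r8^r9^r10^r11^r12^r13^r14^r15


s1=1, s2=1, s3=0, s4=1

Syndrome = 11 (error at position 11)


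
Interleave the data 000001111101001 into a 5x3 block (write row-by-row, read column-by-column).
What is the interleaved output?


Matrix:
  000
  001
  111
  101
  001
Read columns: 001100010001111

001100010001111


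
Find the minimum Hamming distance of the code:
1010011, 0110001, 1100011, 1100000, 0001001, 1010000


Comparing all pairs, minimum distance: 2
Can detect 1 errors, correct 0 errors

2


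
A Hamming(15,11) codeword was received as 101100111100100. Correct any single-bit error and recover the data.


Syndrome = 7: error at position 7

Data: 10001100100 (corrected bit 7)


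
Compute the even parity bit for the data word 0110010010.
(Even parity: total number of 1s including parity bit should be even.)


Number of 1s in data: 4
Parity bit: 0

0


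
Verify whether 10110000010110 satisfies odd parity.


Number of 1s: 6

No, parity error (6 ones)


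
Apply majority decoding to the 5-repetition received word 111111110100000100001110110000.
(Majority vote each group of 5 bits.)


Groups: 11111, 11101, 00000, 10000, 11101, 10000
Majority votes: 110010

110010


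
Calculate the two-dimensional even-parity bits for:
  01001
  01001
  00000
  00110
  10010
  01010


Row parities: 000000
Column parities: 11110

Row P: 000000, Col P: 11110, Corner: 0


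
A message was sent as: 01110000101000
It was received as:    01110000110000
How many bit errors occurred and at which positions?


XOR: 00000000011000

2 error(s) at position(s): 9, 10


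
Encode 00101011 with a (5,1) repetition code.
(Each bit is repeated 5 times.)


Each bit -> 5 copies

0000000000111110000011111000001111111111


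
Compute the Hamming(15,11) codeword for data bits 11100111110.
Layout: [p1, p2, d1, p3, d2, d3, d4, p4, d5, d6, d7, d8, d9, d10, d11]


Parity bits: p1=0, p2=1, p3=1, p4=1

011111010111110


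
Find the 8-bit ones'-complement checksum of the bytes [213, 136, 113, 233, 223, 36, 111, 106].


Sum = 1171 mod 256 = 147
Complement = 108

108


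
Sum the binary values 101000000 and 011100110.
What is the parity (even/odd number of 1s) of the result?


101000000 = 320
011100110 = 230
Sum = 550 = 1000100110
1s count = 4

even parity (4 ones in 1000100110)


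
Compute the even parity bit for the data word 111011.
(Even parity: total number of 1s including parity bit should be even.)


Number of 1s in data: 5
Parity bit: 1

1


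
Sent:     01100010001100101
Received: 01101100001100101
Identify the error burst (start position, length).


XOR: 00001110000000000

Burst at position 4, length 3


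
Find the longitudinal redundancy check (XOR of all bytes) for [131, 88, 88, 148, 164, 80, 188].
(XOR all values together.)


XOR chain: 131 ^ 88 ^ 88 ^ 148 ^ 164 ^ 80 ^ 188 = 95

95


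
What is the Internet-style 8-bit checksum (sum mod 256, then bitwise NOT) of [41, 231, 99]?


Sum = 371 mod 256 = 115
Complement = 140

140


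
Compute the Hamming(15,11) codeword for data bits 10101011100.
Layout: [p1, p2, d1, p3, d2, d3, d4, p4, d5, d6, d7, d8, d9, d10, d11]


Parity bits: p1=0, p2=1, p3=1, p4=0

011101001011100


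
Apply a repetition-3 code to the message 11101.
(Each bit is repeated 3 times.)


Each bit -> 3 copies

111111111000111


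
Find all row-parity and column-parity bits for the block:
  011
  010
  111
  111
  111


Row parities: 01111
Column parities: 110

Row P: 01111, Col P: 110, Corner: 0


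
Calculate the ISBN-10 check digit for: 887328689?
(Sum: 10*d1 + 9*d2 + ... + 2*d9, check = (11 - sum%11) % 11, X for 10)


Weighted sum: 347
347 mod 11 = 6

Check digit: 5


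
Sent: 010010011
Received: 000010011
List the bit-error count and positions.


XOR: 010000000

1 error(s) at position(s): 1


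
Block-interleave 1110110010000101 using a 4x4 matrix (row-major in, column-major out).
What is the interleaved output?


Matrix:
  1110
  1100
  1000
  0101
Read columns: 1110110110000001

1110110110000001


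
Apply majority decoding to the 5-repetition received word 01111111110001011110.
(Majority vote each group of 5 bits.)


Groups: 01111, 11111, 00010, 11110
Majority votes: 1101

1101


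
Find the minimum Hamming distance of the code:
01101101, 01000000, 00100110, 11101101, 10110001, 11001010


Comparing all pairs, minimum distance: 1
Can detect 0 errors, correct 0 errors

1


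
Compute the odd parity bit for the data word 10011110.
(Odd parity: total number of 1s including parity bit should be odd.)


Number of 1s in data: 5
Parity bit: 0

0


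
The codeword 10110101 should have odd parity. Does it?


Number of 1s: 5

Yes, parity is correct (5 ones)


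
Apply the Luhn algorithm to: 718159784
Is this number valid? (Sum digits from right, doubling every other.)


Luhn sum = 51
51 mod 10 = 1

Invalid (Luhn sum mod 10 = 1)


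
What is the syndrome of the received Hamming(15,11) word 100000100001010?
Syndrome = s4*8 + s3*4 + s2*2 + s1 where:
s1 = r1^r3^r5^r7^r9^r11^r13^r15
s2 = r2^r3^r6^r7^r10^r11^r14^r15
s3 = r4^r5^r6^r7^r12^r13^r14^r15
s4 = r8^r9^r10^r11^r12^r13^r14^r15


s1=0, s2=0, s3=1, s4=0

Syndrome = 4 (error at position 4)


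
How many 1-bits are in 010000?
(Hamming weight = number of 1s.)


Counting 1s in 010000

1


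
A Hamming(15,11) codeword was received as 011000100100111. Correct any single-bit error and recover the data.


Syndrome = 0: no error detected

Data: 10010100111 (no errors)


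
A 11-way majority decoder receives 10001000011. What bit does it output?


Ones: 4 out of 11
Threshold: 6

0 (4/11 voted 1)


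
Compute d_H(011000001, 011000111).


XOR: 000000110
Count of 1s: 2

2


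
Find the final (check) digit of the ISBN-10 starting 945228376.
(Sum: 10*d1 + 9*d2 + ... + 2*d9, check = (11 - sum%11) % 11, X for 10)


Weighted sum: 277
277 mod 11 = 2

Check digit: 9


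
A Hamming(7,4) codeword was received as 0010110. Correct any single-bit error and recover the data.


Syndrome = 0: no error detected

Data: 1110 (no errors)


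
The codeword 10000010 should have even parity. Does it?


Number of 1s: 2

Yes, parity is correct (2 ones)


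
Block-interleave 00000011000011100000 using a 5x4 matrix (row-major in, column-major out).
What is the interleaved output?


Matrix:
  0000
  0011
  0000
  1110
  0000
Read columns: 00010000100101001000

00010000100101001000


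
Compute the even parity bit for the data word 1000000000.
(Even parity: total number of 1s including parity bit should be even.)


Number of 1s in data: 1
Parity bit: 1

1


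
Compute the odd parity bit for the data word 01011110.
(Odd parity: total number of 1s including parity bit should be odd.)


Number of 1s in data: 5
Parity bit: 0

0


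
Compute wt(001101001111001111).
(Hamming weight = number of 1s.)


Counting 1s in 001101001111001111

11


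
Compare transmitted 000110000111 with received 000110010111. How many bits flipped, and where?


XOR: 000000010000

1 error(s) at position(s): 7


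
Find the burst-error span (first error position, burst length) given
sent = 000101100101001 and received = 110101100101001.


XOR: 110000000000000

Burst at position 0, length 2


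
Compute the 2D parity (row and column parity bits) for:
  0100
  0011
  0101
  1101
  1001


Row parities: 10010
Column parities: 0110

Row P: 10010, Col P: 0110, Corner: 0


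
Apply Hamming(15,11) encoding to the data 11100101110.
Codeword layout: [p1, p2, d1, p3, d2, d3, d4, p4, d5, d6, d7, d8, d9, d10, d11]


Parity bits: p1=1, p2=0, p3=1, p4=0

101111000101110


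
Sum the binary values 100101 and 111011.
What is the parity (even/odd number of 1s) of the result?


100101 = 37
111011 = 59
Sum = 96 = 1100000
1s count = 2

even parity (2 ones in 1100000)


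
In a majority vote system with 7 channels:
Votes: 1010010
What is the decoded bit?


Ones: 3 out of 7
Threshold: 4

0 (3/7 voted 1)


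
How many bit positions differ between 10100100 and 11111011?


XOR: 01011111
Count of 1s: 6

6


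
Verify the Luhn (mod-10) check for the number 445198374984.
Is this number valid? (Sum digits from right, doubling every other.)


Luhn sum = 72
72 mod 10 = 2

Invalid (Luhn sum mod 10 = 2)


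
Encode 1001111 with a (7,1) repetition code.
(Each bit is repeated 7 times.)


Each bit -> 7 copies

1111111000000000000001111111111111111111111111111


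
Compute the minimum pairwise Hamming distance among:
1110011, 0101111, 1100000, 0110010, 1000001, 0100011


Comparing all pairs, minimum distance: 2
Can detect 1 errors, correct 0 errors

2


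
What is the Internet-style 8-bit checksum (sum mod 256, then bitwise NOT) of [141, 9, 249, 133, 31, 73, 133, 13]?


Sum = 782 mod 256 = 14
Complement = 241

241


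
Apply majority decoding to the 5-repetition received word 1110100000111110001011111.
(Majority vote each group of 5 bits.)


Groups: 11101, 00000, 11111, 00010, 11111
Majority votes: 10101

10101


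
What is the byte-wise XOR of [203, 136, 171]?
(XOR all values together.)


XOR chain: 203 ^ 136 ^ 171 = 232

232


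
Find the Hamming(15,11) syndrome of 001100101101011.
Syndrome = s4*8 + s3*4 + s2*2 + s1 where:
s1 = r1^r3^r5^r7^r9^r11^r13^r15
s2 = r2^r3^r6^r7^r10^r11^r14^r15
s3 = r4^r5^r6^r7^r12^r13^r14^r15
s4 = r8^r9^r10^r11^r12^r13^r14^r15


s1=0, s2=1, s3=1, s4=1

Syndrome = 14 (error at position 14)


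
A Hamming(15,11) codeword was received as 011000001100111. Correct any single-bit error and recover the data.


Syndrome = 14: error at position 14

Data: 10001100101 (corrected bit 14)


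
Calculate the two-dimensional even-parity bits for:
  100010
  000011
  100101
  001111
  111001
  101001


Row parities: 001001
Column parities: 011011

Row P: 001001, Col P: 011011, Corner: 0


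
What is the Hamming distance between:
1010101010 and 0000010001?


XOR: 1010111011
Count of 1s: 7

7


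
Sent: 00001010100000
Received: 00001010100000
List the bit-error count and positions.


XOR: 00000000000000

0 errors (received matches sent)


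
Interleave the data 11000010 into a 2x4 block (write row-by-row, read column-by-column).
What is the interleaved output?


Matrix:
  1100
  0010
Read columns: 10100100

10100100


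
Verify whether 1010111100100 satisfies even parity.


Number of 1s: 7

No, parity error (7 ones)


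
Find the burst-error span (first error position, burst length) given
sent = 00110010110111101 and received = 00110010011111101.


XOR: 00000000101000000

Burst at position 8, length 3


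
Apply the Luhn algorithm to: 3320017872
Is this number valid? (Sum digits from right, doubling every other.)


Luhn sum = 34
34 mod 10 = 4

Invalid (Luhn sum mod 10 = 4)


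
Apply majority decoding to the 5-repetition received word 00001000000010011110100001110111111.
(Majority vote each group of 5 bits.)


Groups: 00001, 00000, 00100, 11110, 10000, 11101, 11111
Majority votes: 0001011

0001011


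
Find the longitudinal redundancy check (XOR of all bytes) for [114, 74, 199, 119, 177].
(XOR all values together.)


XOR chain: 114 ^ 74 ^ 199 ^ 119 ^ 177 = 57

57


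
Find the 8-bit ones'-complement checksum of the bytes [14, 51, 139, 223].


Sum = 427 mod 256 = 171
Complement = 84

84


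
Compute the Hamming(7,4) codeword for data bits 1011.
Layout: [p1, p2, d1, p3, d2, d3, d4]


Parity bits: p1=0, p2=1, p3=0

0110011


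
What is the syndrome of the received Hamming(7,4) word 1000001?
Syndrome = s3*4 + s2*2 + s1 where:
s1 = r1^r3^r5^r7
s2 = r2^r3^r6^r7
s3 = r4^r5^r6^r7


s1=0, s2=1, s3=1

Syndrome = 6 (error at position 6)


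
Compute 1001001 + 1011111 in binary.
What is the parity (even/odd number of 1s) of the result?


1001001 = 73
1011111 = 95
Sum = 168 = 10101000
1s count = 3

odd parity (3 ones in 10101000)


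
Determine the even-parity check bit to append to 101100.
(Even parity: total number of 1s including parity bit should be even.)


Number of 1s in data: 3
Parity bit: 1

1


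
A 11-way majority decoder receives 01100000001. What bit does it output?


Ones: 3 out of 11
Threshold: 6

0 (3/11 voted 1)


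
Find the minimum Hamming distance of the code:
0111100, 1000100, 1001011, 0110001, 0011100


Comparing all pairs, minimum distance: 1
Can detect 0 errors, correct 0 errors

1


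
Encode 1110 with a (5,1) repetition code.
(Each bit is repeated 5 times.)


Each bit -> 5 copies

11111111111111100000


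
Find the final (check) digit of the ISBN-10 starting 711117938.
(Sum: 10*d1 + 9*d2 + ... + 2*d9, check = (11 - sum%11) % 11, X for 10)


Weighted sum: 196
196 mod 11 = 9

Check digit: 2


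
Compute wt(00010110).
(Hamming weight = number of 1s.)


Counting 1s in 00010110

3


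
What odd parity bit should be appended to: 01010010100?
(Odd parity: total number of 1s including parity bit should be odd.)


Number of 1s in data: 4
Parity bit: 1

1


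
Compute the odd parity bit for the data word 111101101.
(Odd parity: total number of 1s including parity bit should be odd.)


Number of 1s in data: 7
Parity bit: 0

0


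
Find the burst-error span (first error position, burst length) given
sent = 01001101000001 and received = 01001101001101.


XOR: 00000000001100

Burst at position 10, length 2


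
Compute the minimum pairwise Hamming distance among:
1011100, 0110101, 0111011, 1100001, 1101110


Comparing all pairs, minimum distance: 3
Can detect 2 errors, correct 1 errors

3


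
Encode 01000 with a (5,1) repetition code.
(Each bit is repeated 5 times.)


Each bit -> 5 copies

0000011111000000000000000


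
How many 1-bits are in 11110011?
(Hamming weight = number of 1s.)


Counting 1s in 11110011

6


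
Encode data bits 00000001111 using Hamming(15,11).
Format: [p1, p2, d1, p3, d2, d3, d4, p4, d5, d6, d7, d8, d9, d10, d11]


Parity bits: p1=0, p2=0, p3=0, p4=0

000000000001111


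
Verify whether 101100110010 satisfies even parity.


Number of 1s: 6

Yes, parity is correct (6 ones)


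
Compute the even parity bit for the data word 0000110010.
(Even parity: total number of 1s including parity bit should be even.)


Number of 1s in data: 3
Parity bit: 1

1


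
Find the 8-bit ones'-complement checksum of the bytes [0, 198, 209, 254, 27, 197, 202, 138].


Sum = 1225 mod 256 = 201
Complement = 54

54


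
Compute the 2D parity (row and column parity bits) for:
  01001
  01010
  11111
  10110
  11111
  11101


Row parities: 001110
Column parities: 01000

Row P: 001110, Col P: 01000, Corner: 1


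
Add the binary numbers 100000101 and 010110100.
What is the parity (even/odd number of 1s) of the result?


100000101 = 261
010110100 = 180
Sum = 441 = 110111001
1s count = 6

even parity (6 ones in 110111001)


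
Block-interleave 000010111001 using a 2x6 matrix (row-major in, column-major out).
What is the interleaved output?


Matrix:
  000010
  111001
Read columns: 010101001001

010101001001


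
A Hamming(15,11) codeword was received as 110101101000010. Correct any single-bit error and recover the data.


Syndrome = 1: error at position 1

Data: 00111000010 (corrected bit 1)


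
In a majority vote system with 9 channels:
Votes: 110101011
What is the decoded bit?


Ones: 6 out of 9
Threshold: 5

1 (6/9 voted 1)


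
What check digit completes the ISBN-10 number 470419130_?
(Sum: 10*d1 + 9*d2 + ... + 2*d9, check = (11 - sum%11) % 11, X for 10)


Weighted sum: 195
195 mod 11 = 8

Check digit: 3


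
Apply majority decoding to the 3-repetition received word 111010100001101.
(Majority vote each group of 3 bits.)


Groups: 111, 010, 100, 001, 101
Majority votes: 10001

10001


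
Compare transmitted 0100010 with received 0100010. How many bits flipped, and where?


XOR: 0000000

0 errors (received matches sent)


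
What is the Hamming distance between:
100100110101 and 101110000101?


XOR: 001010110000
Count of 1s: 4

4


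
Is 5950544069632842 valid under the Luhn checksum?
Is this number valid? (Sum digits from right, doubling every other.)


Luhn sum = 64
64 mod 10 = 4

Invalid (Luhn sum mod 10 = 4)


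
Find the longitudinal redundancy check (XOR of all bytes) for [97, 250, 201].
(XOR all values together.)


XOR chain: 97 ^ 250 ^ 201 = 82

82


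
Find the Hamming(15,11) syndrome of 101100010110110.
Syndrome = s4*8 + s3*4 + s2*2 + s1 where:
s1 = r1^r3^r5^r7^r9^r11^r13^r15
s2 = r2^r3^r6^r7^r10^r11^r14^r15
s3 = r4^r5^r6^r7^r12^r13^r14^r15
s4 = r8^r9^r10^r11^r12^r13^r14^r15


s1=0, s2=0, s3=1, s4=1

Syndrome = 12 (error at position 12)


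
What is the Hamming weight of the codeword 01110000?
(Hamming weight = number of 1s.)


Counting 1s in 01110000

3


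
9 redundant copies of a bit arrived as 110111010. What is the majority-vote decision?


Ones: 6 out of 9
Threshold: 5

1 (6/9 voted 1)


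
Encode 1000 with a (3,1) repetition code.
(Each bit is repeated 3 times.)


Each bit -> 3 copies

111000000000


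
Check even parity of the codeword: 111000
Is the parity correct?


Number of 1s: 3

No, parity error (3 ones)


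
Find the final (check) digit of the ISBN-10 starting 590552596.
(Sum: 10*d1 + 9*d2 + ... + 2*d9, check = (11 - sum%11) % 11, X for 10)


Weighted sum: 265
265 mod 11 = 1

Check digit: X


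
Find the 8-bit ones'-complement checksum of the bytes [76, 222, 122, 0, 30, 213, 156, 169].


Sum = 988 mod 256 = 220
Complement = 35

35


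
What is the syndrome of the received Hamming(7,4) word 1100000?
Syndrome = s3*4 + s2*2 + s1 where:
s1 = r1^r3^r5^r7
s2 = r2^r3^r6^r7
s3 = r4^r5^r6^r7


s1=1, s2=1, s3=0

Syndrome = 3 (error at position 3)


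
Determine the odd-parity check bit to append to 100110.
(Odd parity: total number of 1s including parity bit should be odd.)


Number of 1s in data: 3
Parity bit: 0

0


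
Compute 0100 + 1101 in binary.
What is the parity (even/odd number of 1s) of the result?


0100 = 4
1101 = 13
Sum = 17 = 10001
1s count = 2

even parity (2 ones in 10001)


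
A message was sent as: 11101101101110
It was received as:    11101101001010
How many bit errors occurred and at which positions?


XOR: 00000000100100

2 error(s) at position(s): 8, 11


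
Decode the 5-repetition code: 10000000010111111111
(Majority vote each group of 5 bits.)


Groups: 10000, 00001, 01111, 11111
Majority votes: 0011

0011


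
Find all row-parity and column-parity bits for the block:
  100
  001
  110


Row parities: 110
Column parities: 011

Row P: 110, Col P: 011, Corner: 0


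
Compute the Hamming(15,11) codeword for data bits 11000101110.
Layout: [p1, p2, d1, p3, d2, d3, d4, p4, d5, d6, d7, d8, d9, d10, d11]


Parity bits: p1=1, p2=1, p3=0, p4=0

111010000101110


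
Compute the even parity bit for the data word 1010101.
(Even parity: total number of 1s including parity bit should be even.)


Number of 1s in data: 4
Parity bit: 0

0


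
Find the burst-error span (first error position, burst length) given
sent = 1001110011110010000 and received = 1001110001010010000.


XOR: 0000000010100000000

Burst at position 8, length 3


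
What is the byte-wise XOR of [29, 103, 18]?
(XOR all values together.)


XOR chain: 29 ^ 103 ^ 18 = 104

104


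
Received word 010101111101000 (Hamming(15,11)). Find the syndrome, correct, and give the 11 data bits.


Syndrome = 0: no error detected

Data: 00111101000 (no errors)


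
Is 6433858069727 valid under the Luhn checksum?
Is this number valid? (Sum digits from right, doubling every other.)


Luhn sum = 73
73 mod 10 = 3

Invalid (Luhn sum mod 10 = 3)


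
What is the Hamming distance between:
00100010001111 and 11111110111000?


XOR: 11011100110111
Count of 1s: 10

10


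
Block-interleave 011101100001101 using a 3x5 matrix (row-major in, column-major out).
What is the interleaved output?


Matrix:
  01110
  11000
  01101
Read columns: 010111101100001

010111101100001


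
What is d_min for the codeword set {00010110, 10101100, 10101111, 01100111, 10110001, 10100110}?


Comparing all pairs, minimum distance: 2
Can detect 1 errors, correct 0 errors

2
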